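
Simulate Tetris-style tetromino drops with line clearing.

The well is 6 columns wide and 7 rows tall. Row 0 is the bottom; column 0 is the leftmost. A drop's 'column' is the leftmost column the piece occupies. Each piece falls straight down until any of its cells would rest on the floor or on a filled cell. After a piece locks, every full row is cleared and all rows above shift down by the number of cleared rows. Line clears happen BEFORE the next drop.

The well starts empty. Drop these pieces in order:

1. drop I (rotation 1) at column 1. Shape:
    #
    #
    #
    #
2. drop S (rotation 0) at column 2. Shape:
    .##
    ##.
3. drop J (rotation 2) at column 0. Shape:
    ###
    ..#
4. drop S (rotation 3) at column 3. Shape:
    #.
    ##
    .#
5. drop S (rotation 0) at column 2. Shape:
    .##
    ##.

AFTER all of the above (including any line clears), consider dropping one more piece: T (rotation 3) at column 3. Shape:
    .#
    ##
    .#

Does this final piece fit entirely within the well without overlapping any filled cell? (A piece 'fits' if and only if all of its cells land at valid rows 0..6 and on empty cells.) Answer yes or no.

Drop 1: I rot1 at col 1 lands with bottom-row=0; cleared 0 line(s) (total 0); column heights now [0 4 0 0 0 0], max=4
Drop 2: S rot0 at col 2 lands with bottom-row=0; cleared 0 line(s) (total 0); column heights now [0 4 1 2 2 0], max=4
Drop 3: J rot2 at col 0 lands with bottom-row=3; cleared 0 line(s) (total 0); column heights now [5 5 5 2 2 0], max=5
Drop 4: S rot3 at col 3 lands with bottom-row=2; cleared 0 line(s) (total 0); column heights now [5 5 5 5 4 0], max=5
Drop 5: S rot0 at col 2 lands with bottom-row=5; cleared 0 line(s) (total 0); column heights now [5 5 6 7 7 0], max=7
Test piece T rot3 at col 3 (width 2): heights before test = [5 5 6 7 7 0]; fits = False

Answer: no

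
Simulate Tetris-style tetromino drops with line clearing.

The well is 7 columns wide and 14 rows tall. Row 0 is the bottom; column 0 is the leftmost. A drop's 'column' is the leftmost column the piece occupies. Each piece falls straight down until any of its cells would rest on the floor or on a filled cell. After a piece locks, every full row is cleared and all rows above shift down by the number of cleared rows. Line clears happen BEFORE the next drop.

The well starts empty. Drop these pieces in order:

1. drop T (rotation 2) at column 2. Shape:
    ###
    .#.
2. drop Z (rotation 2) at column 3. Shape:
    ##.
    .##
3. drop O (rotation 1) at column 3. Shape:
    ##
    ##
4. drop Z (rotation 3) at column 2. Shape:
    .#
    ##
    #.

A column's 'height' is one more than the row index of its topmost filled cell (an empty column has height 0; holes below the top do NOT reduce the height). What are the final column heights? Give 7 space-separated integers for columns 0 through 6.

Drop 1: T rot2 at col 2 lands with bottom-row=0; cleared 0 line(s) (total 0); column heights now [0 0 2 2 2 0 0], max=2
Drop 2: Z rot2 at col 3 lands with bottom-row=2; cleared 0 line(s) (total 0); column heights now [0 0 2 4 4 3 0], max=4
Drop 3: O rot1 at col 3 lands with bottom-row=4; cleared 0 line(s) (total 0); column heights now [0 0 2 6 6 3 0], max=6
Drop 4: Z rot3 at col 2 lands with bottom-row=5; cleared 0 line(s) (total 0); column heights now [0 0 7 8 6 3 0], max=8

Answer: 0 0 7 8 6 3 0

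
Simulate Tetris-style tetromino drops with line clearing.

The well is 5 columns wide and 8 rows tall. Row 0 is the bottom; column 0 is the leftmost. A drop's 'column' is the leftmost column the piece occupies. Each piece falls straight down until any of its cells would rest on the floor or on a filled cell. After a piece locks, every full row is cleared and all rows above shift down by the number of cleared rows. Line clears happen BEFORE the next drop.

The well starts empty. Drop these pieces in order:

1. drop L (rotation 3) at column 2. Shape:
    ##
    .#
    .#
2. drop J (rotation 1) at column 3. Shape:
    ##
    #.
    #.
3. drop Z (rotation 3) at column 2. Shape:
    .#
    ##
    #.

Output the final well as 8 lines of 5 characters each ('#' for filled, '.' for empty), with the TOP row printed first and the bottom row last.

Answer: ...#.
..##.
..###
...#.
...#.
..##.
...#.
...#.

Derivation:
Drop 1: L rot3 at col 2 lands with bottom-row=0; cleared 0 line(s) (total 0); column heights now [0 0 3 3 0], max=3
Drop 2: J rot1 at col 3 lands with bottom-row=3; cleared 0 line(s) (total 0); column heights now [0 0 3 6 6], max=6
Drop 3: Z rot3 at col 2 lands with bottom-row=5; cleared 0 line(s) (total 0); column heights now [0 0 7 8 6], max=8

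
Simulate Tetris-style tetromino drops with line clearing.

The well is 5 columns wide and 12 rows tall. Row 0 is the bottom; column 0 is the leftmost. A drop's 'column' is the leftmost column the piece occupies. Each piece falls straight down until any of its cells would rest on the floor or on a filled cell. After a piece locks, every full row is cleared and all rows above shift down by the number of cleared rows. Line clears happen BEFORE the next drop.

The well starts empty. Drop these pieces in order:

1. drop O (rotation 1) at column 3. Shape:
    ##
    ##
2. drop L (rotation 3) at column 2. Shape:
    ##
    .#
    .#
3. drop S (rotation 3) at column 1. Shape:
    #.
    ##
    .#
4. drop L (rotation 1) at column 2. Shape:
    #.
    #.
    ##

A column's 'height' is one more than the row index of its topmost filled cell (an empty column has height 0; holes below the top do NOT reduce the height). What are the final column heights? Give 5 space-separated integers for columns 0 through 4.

Drop 1: O rot1 at col 3 lands with bottom-row=0; cleared 0 line(s) (total 0); column heights now [0 0 0 2 2], max=2
Drop 2: L rot3 at col 2 lands with bottom-row=2; cleared 0 line(s) (total 0); column heights now [0 0 5 5 2], max=5
Drop 3: S rot3 at col 1 lands with bottom-row=5; cleared 0 line(s) (total 0); column heights now [0 8 7 5 2], max=8
Drop 4: L rot1 at col 2 lands with bottom-row=7; cleared 0 line(s) (total 0); column heights now [0 8 10 8 2], max=10

Answer: 0 8 10 8 2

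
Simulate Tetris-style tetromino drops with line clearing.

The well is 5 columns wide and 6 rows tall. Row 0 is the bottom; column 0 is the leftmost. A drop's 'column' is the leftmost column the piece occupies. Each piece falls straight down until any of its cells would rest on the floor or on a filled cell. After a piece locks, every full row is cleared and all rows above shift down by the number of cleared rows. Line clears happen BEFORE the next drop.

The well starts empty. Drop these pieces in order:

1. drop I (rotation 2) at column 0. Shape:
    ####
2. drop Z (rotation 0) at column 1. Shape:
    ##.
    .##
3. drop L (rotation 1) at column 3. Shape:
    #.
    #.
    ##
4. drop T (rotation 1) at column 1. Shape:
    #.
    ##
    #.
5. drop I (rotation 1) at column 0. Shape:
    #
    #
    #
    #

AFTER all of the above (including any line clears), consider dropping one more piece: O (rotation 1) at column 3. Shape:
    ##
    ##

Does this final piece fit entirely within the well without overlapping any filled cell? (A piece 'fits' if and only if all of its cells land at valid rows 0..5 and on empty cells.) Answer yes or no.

Answer: yes

Derivation:
Drop 1: I rot2 at col 0 lands with bottom-row=0; cleared 0 line(s) (total 0); column heights now [1 1 1 1 0], max=1
Drop 2: Z rot0 at col 1 lands with bottom-row=1; cleared 0 line(s) (total 0); column heights now [1 3 3 2 0], max=3
Drop 3: L rot1 at col 3 lands with bottom-row=2; cleared 0 line(s) (total 0); column heights now [1 3 3 5 3], max=5
Drop 4: T rot1 at col 1 lands with bottom-row=3; cleared 0 line(s) (total 0); column heights now [1 6 5 5 3], max=6
Drop 5: I rot1 at col 0 lands with bottom-row=1; cleared 1 line(s) (total 1); column heights now [4 5 4 4 0], max=5
Test piece O rot1 at col 3 (width 2): heights before test = [4 5 4 4 0]; fits = True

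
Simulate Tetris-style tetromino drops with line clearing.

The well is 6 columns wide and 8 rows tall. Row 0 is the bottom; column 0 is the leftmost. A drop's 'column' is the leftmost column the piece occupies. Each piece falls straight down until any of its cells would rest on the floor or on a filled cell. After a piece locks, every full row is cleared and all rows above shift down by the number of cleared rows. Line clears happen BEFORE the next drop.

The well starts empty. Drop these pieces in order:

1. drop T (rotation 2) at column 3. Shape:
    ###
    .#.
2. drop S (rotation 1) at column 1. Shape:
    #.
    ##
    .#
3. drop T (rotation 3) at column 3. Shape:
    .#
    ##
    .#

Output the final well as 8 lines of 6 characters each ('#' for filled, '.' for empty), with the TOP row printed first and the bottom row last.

Answer: ......
......
......
....#.
...##.
.#..#.
.#####
..#.#.

Derivation:
Drop 1: T rot2 at col 3 lands with bottom-row=0; cleared 0 line(s) (total 0); column heights now [0 0 0 2 2 2], max=2
Drop 2: S rot1 at col 1 lands with bottom-row=0; cleared 0 line(s) (total 0); column heights now [0 3 2 2 2 2], max=3
Drop 3: T rot3 at col 3 lands with bottom-row=2; cleared 0 line(s) (total 0); column heights now [0 3 2 4 5 2], max=5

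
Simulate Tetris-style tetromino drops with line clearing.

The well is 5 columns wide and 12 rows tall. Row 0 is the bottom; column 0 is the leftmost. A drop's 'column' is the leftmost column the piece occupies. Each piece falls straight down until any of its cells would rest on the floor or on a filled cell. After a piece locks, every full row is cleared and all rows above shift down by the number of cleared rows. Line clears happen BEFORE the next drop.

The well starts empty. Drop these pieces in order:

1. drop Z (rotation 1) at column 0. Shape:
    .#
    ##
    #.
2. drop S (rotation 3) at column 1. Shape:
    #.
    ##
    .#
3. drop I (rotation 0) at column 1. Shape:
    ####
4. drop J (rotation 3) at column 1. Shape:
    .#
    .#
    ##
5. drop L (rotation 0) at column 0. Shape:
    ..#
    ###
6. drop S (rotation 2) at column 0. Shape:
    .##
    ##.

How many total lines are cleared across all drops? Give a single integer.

Drop 1: Z rot1 at col 0 lands with bottom-row=0; cleared 0 line(s) (total 0); column heights now [2 3 0 0 0], max=3
Drop 2: S rot3 at col 1 lands with bottom-row=2; cleared 0 line(s) (total 0); column heights now [2 5 4 0 0], max=5
Drop 3: I rot0 at col 1 lands with bottom-row=5; cleared 0 line(s) (total 0); column heights now [2 6 6 6 6], max=6
Drop 4: J rot3 at col 1 lands with bottom-row=6; cleared 0 line(s) (total 0); column heights now [2 7 9 6 6], max=9
Drop 5: L rot0 at col 0 lands with bottom-row=9; cleared 0 line(s) (total 0); column heights now [10 10 11 6 6], max=11
Drop 6: S rot2 at col 0 lands with bottom-row=10; cleared 0 line(s) (total 0); column heights now [11 12 12 6 6], max=12

Answer: 0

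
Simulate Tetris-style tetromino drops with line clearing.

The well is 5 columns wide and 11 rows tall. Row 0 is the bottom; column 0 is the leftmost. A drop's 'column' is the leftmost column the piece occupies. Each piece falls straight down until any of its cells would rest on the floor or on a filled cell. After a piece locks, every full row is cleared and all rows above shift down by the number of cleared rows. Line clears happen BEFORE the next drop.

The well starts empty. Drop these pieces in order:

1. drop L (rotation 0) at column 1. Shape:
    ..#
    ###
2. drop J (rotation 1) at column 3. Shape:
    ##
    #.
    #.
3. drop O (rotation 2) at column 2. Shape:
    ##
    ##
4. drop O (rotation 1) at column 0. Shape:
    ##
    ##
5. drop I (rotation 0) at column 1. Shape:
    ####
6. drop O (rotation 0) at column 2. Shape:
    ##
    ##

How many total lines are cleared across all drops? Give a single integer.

Answer: 0

Derivation:
Drop 1: L rot0 at col 1 lands with bottom-row=0; cleared 0 line(s) (total 0); column heights now [0 1 1 2 0], max=2
Drop 2: J rot1 at col 3 lands with bottom-row=2; cleared 0 line(s) (total 0); column heights now [0 1 1 5 5], max=5
Drop 3: O rot2 at col 2 lands with bottom-row=5; cleared 0 line(s) (total 0); column heights now [0 1 7 7 5], max=7
Drop 4: O rot1 at col 0 lands with bottom-row=1; cleared 0 line(s) (total 0); column heights now [3 3 7 7 5], max=7
Drop 5: I rot0 at col 1 lands with bottom-row=7; cleared 0 line(s) (total 0); column heights now [3 8 8 8 8], max=8
Drop 6: O rot0 at col 2 lands with bottom-row=8; cleared 0 line(s) (total 0); column heights now [3 8 10 10 8], max=10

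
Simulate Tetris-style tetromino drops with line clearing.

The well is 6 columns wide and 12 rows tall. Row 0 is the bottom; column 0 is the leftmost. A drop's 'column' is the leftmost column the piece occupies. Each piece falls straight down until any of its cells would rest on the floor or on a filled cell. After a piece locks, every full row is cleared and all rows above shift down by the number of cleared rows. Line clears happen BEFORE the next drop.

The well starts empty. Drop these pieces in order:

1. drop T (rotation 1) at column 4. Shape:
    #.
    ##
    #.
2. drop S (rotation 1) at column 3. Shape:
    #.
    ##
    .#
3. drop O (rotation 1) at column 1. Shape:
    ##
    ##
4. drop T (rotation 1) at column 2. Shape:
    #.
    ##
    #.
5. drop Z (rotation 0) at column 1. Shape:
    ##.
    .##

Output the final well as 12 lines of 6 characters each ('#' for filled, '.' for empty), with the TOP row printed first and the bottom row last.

Answer: ......
......
.##...
..##..
..#...
..##..
..##..
...##.
....#.
....#.
.##.##
.##.#.

Derivation:
Drop 1: T rot1 at col 4 lands with bottom-row=0; cleared 0 line(s) (total 0); column heights now [0 0 0 0 3 2], max=3
Drop 2: S rot1 at col 3 lands with bottom-row=3; cleared 0 line(s) (total 0); column heights now [0 0 0 6 5 2], max=6
Drop 3: O rot1 at col 1 lands with bottom-row=0; cleared 0 line(s) (total 0); column heights now [0 2 2 6 5 2], max=6
Drop 4: T rot1 at col 2 lands with bottom-row=5; cleared 0 line(s) (total 0); column heights now [0 2 8 7 5 2], max=8
Drop 5: Z rot0 at col 1 lands with bottom-row=8; cleared 0 line(s) (total 0); column heights now [0 10 10 9 5 2], max=10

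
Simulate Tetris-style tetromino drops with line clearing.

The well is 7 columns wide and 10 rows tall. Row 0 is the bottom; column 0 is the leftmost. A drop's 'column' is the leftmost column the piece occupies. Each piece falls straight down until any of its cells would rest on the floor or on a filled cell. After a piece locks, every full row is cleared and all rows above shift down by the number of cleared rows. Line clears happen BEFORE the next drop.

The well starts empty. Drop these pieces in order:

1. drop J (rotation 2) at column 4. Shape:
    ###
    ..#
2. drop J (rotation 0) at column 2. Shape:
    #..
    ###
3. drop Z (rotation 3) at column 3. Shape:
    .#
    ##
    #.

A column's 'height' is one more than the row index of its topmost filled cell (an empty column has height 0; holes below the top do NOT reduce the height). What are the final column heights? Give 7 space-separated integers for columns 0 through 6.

Drop 1: J rot2 at col 4 lands with bottom-row=0; cleared 0 line(s) (total 0); column heights now [0 0 0 0 2 2 2], max=2
Drop 2: J rot0 at col 2 lands with bottom-row=2; cleared 0 line(s) (total 0); column heights now [0 0 4 3 3 2 2], max=4
Drop 3: Z rot3 at col 3 lands with bottom-row=3; cleared 0 line(s) (total 0); column heights now [0 0 4 5 6 2 2], max=6

Answer: 0 0 4 5 6 2 2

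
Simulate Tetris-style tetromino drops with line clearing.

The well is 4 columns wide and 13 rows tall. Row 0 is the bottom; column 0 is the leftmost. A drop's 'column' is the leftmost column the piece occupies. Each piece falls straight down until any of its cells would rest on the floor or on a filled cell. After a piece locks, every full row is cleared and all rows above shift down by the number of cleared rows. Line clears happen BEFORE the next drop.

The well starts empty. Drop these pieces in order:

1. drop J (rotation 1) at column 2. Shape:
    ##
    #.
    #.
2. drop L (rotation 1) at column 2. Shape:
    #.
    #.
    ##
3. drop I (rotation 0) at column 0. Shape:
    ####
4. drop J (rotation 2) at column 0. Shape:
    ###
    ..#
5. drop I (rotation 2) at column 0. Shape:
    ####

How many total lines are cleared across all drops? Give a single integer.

Drop 1: J rot1 at col 2 lands with bottom-row=0; cleared 0 line(s) (total 0); column heights now [0 0 3 3], max=3
Drop 2: L rot1 at col 2 lands with bottom-row=3; cleared 0 line(s) (total 0); column heights now [0 0 6 4], max=6
Drop 3: I rot0 at col 0 lands with bottom-row=6; cleared 1 line(s) (total 1); column heights now [0 0 6 4], max=6
Drop 4: J rot2 at col 0 lands with bottom-row=6; cleared 0 line(s) (total 1); column heights now [8 8 8 4], max=8
Drop 5: I rot2 at col 0 lands with bottom-row=8; cleared 1 line(s) (total 2); column heights now [8 8 8 4], max=8

Answer: 2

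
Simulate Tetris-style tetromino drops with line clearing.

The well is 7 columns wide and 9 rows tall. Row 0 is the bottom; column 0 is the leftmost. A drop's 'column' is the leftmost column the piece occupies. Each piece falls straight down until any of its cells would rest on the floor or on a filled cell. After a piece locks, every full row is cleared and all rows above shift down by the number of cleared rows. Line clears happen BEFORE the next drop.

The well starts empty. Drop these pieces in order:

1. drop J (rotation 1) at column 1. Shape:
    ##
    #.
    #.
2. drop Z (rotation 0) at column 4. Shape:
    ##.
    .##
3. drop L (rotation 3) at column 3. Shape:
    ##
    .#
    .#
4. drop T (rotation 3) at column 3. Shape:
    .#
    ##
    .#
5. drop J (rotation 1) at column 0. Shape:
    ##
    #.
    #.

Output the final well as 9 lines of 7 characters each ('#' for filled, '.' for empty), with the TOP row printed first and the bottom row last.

Drop 1: J rot1 at col 1 lands with bottom-row=0; cleared 0 line(s) (total 0); column heights now [0 3 3 0 0 0 0], max=3
Drop 2: Z rot0 at col 4 lands with bottom-row=0; cleared 0 line(s) (total 0); column heights now [0 3 3 0 2 2 1], max=3
Drop 3: L rot3 at col 3 lands with bottom-row=2; cleared 0 line(s) (total 0); column heights now [0 3 3 5 5 2 1], max=5
Drop 4: T rot3 at col 3 lands with bottom-row=5; cleared 0 line(s) (total 0); column heights now [0 3 3 7 8 2 1], max=8
Drop 5: J rot1 at col 0 lands with bottom-row=1; cleared 0 line(s) (total 0); column heights now [4 4 3 7 8 2 1], max=8

Answer: .......
....#..
...##..
....#..
...##..
##..#..
###.#..
##..##.
.#...##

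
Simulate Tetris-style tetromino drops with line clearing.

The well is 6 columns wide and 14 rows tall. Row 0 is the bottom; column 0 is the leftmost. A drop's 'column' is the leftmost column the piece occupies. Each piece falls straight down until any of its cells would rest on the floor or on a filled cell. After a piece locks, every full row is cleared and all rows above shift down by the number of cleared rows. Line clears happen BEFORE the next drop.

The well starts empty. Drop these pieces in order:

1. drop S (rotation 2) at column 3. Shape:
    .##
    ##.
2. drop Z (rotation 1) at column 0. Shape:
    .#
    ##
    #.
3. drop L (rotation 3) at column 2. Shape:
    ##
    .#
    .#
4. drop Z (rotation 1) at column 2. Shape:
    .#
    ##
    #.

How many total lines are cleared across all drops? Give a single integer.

Drop 1: S rot2 at col 3 lands with bottom-row=0; cleared 0 line(s) (total 0); column heights now [0 0 0 1 2 2], max=2
Drop 2: Z rot1 at col 0 lands with bottom-row=0; cleared 0 line(s) (total 0); column heights now [2 3 0 1 2 2], max=3
Drop 3: L rot3 at col 2 lands with bottom-row=1; cleared 0 line(s) (total 0); column heights now [2 3 4 4 2 2], max=4
Drop 4: Z rot1 at col 2 lands with bottom-row=4; cleared 0 line(s) (total 0); column heights now [2 3 6 7 2 2], max=7

Answer: 0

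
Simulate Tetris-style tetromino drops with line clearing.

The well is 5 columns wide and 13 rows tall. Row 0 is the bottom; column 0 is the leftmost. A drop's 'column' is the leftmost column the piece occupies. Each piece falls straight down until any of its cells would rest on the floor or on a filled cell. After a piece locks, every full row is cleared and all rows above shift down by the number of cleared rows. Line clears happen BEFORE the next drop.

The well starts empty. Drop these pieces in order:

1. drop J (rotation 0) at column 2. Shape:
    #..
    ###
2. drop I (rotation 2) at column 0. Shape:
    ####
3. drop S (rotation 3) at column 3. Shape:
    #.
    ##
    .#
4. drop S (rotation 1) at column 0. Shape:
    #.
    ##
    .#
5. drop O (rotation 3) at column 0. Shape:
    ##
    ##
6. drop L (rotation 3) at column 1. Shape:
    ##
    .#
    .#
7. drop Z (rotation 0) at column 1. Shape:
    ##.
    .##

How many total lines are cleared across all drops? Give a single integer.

Answer: 1

Derivation:
Drop 1: J rot0 at col 2 lands with bottom-row=0; cleared 0 line(s) (total 0); column heights now [0 0 2 1 1], max=2
Drop 2: I rot2 at col 0 lands with bottom-row=2; cleared 0 line(s) (total 0); column heights now [3 3 3 3 1], max=3
Drop 3: S rot3 at col 3 lands with bottom-row=2; cleared 1 line(s) (total 1); column heights now [0 0 2 4 3], max=4
Drop 4: S rot1 at col 0 lands with bottom-row=0; cleared 0 line(s) (total 1); column heights now [3 2 2 4 3], max=4
Drop 5: O rot3 at col 0 lands with bottom-row=3; cleared 0 line(s) (total 1); column heights now [5 5 2 4 3], max=5
Drop 6: L rot3 at col 1 lands with bottom-row=3; cleared 0 line(s) (total 1); column heights now [5 6 6 4 3], max=6
Drop 7: Z rot0 at col 1 lands with bottom-row=6; cleared 0 line(s) (total 1); column heights now [5 8 8 7 3], max=8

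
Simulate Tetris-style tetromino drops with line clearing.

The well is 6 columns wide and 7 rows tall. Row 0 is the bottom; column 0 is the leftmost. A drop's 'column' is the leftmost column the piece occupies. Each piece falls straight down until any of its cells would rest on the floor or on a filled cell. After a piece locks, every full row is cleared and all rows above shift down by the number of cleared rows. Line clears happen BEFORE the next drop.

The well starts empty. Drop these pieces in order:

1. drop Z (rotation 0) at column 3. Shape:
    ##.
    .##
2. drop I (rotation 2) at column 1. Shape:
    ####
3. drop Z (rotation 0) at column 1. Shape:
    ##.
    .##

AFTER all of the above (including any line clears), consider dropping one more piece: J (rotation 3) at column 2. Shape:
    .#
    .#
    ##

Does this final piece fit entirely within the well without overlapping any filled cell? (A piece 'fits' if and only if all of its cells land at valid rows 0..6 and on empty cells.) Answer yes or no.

Drop 1: Z rot0 at col 3 lands with bottom-row=0; cleared 0 line(s) (total 0); column heights now [0 0 0 2 2 1], max=2
Drop 2: I rot2 at col 1 lands with bottom-row=2; cleared 0 line(s) (total 0); column heights now [0 3 3 3 3 1], max=3
Drop 3: Z rot0 at col 1 lands with bottom-row=3; cleared 0 line(s) (total 0); column heights now [0 5 5 4 3 1], max=5
Test piece J rot3 at col 2 (width 2): heights before test = [0 5 5 4 3 1]; fits = False

Answer: no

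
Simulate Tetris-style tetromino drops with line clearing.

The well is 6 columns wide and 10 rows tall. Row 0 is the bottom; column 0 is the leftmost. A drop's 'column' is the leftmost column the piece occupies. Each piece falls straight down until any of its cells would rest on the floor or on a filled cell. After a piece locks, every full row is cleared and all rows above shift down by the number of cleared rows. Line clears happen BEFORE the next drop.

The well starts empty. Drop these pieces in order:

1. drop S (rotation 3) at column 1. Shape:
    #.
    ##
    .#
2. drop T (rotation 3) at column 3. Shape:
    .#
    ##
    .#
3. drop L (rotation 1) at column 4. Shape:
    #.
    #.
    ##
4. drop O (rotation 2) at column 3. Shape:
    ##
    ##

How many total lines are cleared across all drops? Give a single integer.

Drop 1: S rot3 at col 1 lands with bottom-row=0; cleared 0 line(s) (total 0); column heights now [0 3 2 0 0 0], max=3
Drop 2: T rot3 at col 3 lands with bottom-row=0; cleared 0 line(s) (total 0); column heights now [0 3 2 2 3 0], max=3
Drop 3: L rot1 at col 4 lands with bottom-row=3; cleared 0 line(s) (total 0); column heights now [0 3 2 2 6 4], max=6
Drop 4: O rot2 at col 3 lands with bottom-row=6; cleared 0 line(s) (total 0); column heights now [0 3 2 8 8 4], max=8

Answer: 0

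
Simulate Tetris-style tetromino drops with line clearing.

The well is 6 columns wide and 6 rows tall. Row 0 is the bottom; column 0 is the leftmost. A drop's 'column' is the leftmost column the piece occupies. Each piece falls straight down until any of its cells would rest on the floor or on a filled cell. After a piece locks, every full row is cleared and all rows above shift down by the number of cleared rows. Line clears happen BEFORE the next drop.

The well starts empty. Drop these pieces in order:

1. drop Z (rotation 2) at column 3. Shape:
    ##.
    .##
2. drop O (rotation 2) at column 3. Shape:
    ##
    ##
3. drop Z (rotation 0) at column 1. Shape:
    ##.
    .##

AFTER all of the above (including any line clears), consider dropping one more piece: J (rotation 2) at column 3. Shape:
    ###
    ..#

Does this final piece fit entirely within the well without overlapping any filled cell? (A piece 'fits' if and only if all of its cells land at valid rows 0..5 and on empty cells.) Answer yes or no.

Drop 1: Z rot2 at col 3 lands with bottom-row=0; cleared 0 line(s) (total 0); column heights now [0 0 0 2 2 1], max=2
Drop 2: O rot2 at col 3 lands with bottom-row=2; cleared 0 line(s) (total 0); column heights now [0 0 0 4 4 1], max=4
Drop 3: Z rot0 at col 1 lands with bottom-row=4; cleared 0 line(s) (total 0); column heights now [0 6 6 5 4 1], max=6
Test piece J rot2 at col 3 (width 3): heights before test = [0 6 6 5 4 1]; fits = True

Answer: yes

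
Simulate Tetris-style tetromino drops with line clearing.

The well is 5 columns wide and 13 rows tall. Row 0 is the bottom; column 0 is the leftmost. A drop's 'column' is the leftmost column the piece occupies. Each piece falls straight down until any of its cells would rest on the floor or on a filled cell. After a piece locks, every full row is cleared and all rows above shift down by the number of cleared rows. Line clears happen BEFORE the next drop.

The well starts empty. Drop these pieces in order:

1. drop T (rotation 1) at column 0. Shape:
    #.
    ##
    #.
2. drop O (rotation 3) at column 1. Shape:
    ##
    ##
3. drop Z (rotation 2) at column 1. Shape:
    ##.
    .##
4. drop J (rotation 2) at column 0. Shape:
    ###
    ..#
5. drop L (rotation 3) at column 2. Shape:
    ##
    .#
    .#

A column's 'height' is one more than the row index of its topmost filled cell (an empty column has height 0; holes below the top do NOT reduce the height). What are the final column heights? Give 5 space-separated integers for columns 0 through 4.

Drop 1: T rot1 at col 0 lands with bottom-row=0; cleared 0 line(s) (total 0); column heights now [3 2 0 0 0], max=3
Drop 2: O rot3 at col 1 lands with bottom-row=2; cleared 0 line(s) (total 0); column heights now [3 4 4 0 0], max=4
Drop 3: Z rot2 at col 1 lands with bottom-row=4; cleared 0 line(s) (total 0); column heights now [3 6 6 5 0], max=6
Drop 4: J rot2 at col 0 lands with bottom-row=6; cleared 0 line(s) (total 0); column heights now [8 8 8 5 0], max=8
Drop 5: L rot3 at col 2 lands with bottom-row=6; cleared 0 line(s) (total 0); column heights now [8 8 9 9 0], max=9

Answer: 8 8 9 9 0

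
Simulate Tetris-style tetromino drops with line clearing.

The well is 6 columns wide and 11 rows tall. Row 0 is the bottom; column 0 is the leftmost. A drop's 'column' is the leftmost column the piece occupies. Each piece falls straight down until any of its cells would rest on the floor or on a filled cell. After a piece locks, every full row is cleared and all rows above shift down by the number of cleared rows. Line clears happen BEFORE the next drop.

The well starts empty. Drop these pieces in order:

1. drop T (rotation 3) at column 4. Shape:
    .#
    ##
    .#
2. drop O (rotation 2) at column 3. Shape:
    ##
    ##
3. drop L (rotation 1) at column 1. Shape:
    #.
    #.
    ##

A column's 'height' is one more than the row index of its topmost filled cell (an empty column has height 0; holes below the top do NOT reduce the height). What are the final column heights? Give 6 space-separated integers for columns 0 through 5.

Answer: 0 3 1 4 4 3

Derivation:
Drop 1: T rot3 at col 4 lands with bottom-row=0; cleared 0 line(s) (total 0); column heights now [0 0 0 0 2 3], max=3
Drop 2: O rot2 at col 3 lands with bottom-row=2; cleared 0 line(s) (total 0); column heights now [0 0 0 4 4 3], max=4
Drop 3: L rot1 at col 1 lands with bottom-row=0; cleared 0 line(s) (total 0); column heights now [0 3 1 4 4 3], max=4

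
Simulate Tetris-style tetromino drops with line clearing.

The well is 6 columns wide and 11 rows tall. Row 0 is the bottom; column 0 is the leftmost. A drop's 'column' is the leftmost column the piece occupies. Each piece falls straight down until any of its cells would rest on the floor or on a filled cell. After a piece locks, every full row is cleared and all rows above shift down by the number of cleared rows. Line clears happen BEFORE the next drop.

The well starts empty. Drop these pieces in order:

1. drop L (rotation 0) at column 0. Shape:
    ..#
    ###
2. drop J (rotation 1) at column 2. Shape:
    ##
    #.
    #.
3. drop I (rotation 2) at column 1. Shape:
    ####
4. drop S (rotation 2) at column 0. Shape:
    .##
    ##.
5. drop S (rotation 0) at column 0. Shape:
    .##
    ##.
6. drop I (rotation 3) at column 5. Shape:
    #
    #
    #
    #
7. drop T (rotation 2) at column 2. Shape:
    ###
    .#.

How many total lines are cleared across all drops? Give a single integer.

Answer: 0

Derivation:
Drop 1: L rot0 at col 0 lands with bottom-row=0; cleared 0 line(s) (total 0); column heights now [1 1 2 0 0 0], max=2
Drop 2: J rot1 at col 2 lands with bottom-row=2; cleared 0 line(s) (total 0); column heights now [1 1 5 5 0 0], max=5
Drop 3: I rot2 at col 1 lands with bottom-row=5; cleared 0 line(s) (total 0); column heights now [1 6 6 6 6 0], max=6
Drop 4: S rot2 at col 0 lands with bottom-row=6; cleared 0 line(s) (total 0); column heights now [7 8 8 6 6 0], max=8
Drop 5: S rot0 at col 0 lands with bottom-row=8; cleared 0 line(s) (total 0); column heights now [9 10 10 6 6 0], max=10
Drop 6: I rot3 at col 5 lands with bottom-row=0; cleared 0 line(s) (total 0); column heights now [9 10 10 6 6 4], max=10
Drop 7: T rot2 at col 2 lands with bottom-row=9; cleared 0 line(s) (total 0); column heights now [9 10 11 11 11 4], max=11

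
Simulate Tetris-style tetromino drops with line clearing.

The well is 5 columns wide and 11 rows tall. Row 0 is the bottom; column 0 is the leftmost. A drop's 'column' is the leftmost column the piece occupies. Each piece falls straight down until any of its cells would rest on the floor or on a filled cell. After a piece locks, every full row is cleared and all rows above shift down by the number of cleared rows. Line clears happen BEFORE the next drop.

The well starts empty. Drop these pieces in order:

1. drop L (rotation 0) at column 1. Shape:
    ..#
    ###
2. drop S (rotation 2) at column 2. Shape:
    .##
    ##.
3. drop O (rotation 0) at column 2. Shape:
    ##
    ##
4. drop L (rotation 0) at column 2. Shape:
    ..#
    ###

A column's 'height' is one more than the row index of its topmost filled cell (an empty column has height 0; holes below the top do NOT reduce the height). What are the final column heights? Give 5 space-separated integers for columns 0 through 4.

Answer: 0 1 7 7 8

Derivation:
Drop 1: L rot0 at col 1 lands with bottom-row=0; cleared 0 line(s) (total 0); column heights now [0 1 1 2 0], max=2
Drop 2: S rot2 at col 2 lands with bottom-row=2; cleared 0 line(s) (total 0); column heights now [0 1 3 4 4], max=4
Drop 3: O rot0 at col 2 lands with bottom-row=4; cleared 0 line(s) (total 0); column heights now [0 1 6 6 4], max=6
Drop 4: L rot0 at col 2 lands with bottom-row=6; cleared 0 line(s) (total 0); column heights now [0 1 7 7 8], max=8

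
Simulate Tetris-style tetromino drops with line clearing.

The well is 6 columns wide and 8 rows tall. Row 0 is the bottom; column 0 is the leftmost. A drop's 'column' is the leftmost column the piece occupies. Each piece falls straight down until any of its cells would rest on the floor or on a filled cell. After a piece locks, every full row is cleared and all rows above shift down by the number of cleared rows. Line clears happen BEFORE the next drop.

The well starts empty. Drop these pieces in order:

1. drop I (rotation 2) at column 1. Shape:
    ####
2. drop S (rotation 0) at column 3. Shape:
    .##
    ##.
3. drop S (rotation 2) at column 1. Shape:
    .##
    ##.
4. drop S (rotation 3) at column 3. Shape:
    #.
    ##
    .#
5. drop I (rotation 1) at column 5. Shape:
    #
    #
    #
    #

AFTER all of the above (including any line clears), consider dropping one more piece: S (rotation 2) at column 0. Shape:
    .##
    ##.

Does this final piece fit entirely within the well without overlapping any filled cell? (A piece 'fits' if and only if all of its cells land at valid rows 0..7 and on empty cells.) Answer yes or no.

Drop 1: I rot2 at col 1 lands with bottom-row=0; cleared 0 line(s) (total 0); column heights now [0 1 1 1 1 0], max=1
Drop 2: S rot0 at col 3 lands with bottom-row=1; cleared 0 line(s) (total 0); column heights now [0 1 1 2 3 3], max=3
Drop 3: S rot2 at col 1 lands with bottom-row=1; cleared 0 line(s) (total 0); column heights now [0 2 3 3 3 3], max=3
Drop 4: S rot3 at col 3 lands with bottom-row=3; cleared 0 line(s) (total 0); column heights now [0 2 3 6 5 3], max=6
Drop 5: I rot1 at col 5 lands with bottom-row=3; cleared 0 line(s) (total 0); column heights now [0 2 3 6 5 7], max=7
Test piece S rot2 at col 0 (width 3): heights before test = [0 2 3 6 5 7]; fits = True

Answer: yes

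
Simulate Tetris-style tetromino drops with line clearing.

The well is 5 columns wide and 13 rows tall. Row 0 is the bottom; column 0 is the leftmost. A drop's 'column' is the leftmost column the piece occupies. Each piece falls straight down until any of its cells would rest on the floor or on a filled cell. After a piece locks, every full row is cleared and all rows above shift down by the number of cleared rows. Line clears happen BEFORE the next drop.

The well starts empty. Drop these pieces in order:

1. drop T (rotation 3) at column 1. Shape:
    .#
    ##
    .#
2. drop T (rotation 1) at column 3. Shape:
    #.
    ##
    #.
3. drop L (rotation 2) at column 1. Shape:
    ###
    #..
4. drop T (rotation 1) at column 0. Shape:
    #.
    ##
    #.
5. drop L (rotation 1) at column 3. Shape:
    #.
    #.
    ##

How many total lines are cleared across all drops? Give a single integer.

Answer: 0

Derivation:
Drop 1: T rot3 at col 1 lands with bottom-row=0; cleared 0 line(s) (total 0); column heights now [0 2 3 0 0], max=3
Drop 2: T rot1 at col 3 lands with bottom-row=0; cleared 0 line(s) (total 0); column heights now [0 2 3 3 2], max=3
Drop 3: L rot2 at col 1 lands with bottom-row=2; cleared 0 line(s) (total 0); column heights now [0 4 4 4 2], max=4
Drop 4: T rot1 at col 0 lands with bottom-row=3; cleared 0 line(s) (total 0); column heights now [6 5 4 4 2], max=6
Drop 5: L rot1 at col 3 lands with bottom-row=4; cleared 0 line(s) (total 0); column heights now [6 5 4 7 5], max=7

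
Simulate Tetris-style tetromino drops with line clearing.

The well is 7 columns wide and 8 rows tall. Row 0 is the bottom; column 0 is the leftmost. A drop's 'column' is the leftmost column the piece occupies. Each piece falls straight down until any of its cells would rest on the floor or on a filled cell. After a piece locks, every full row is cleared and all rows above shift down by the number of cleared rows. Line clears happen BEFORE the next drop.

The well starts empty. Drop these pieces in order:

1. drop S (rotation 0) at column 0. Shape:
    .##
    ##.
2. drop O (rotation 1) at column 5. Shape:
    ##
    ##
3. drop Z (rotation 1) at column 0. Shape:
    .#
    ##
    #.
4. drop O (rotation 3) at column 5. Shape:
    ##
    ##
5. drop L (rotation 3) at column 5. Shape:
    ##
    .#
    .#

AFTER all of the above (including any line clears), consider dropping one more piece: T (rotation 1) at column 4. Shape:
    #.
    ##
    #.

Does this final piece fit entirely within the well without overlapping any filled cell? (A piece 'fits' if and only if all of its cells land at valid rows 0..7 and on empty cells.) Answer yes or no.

Drop 1: S rot0 at col 0 lands with bottom-row=0; cleared 0 line(s) (total 0); column heights now [1 2 2 0 0 0 0], max=2
Drop 2: O rot1 at col 5 lands with bottom-row=0; cleared 0 line(s) (total 0); column heights now [1 2 2 0 0 2 2], max=2
Drop 3: Z rot1 at col 0 lands with bottom-row=1; cleared 0 line(s) (total 0); column heights now [3 4 2 0 0 2 2], max=4
Drop 4: O rot3 at col 5 lands with bottom-row=2; cleared 0 line(s) (total 0); column heights now [3 4 2 0 0 4 4], max=4
Drop 5: L rot3 at col 5 lands with bottom-row=4; cleared 0 line(s) (total 0); column heights now [3 4 2 0 0 7 7], max=7
Test piece T rot1 at col 4 (width 2): heights before test = [3 4 2 0 0 7 7]; fits = False

Answer: no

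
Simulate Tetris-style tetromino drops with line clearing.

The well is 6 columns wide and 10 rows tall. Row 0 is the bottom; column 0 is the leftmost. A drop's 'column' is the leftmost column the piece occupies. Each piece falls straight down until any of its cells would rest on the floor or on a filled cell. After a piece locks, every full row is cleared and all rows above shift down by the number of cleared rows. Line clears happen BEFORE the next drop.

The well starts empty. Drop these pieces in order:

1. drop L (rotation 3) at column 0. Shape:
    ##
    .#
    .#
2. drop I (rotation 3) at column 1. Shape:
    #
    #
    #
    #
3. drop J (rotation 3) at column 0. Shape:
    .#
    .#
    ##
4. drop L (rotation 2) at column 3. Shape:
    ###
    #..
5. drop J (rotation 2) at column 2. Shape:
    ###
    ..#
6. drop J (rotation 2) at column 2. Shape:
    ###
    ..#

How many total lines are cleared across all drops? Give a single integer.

Answer: 0

Derivation:
Drop 1: L rot3 at col 0 lands with bottom-row=0; cleared 0 line(s) (total 0); column heights now [3 3 0 0 0 0], max=3
Drop 2: I rot3 at col 1 lands with bottom-row=3; cleared 0 line(s) (total 0); column heights now [3 7 0 0 0 0], max=7
Drop 3: J rot3 at col 0 lands with bottom-row=7; cleared 0 line(s) (total 0); column heights now [8 10 0 0 0 0], max=10
Drop 4: L rot2 at col 3 lands with bottom-row=0; cleared 0 line(s) (total 0); column heights now [8 10 0 2 2 2], max=10
Drop 5: J rot2 at col 2 lands with bottom-row=2; cleared 0 line(s) (total 0); column heights now [8 10 4 4 4 2], max=10
Drop 6: J rot2 at col 2 lands with bottom-row=4; cleared 0 line(s) (total 0); column heights now [8 10 6 6 6 2], max=10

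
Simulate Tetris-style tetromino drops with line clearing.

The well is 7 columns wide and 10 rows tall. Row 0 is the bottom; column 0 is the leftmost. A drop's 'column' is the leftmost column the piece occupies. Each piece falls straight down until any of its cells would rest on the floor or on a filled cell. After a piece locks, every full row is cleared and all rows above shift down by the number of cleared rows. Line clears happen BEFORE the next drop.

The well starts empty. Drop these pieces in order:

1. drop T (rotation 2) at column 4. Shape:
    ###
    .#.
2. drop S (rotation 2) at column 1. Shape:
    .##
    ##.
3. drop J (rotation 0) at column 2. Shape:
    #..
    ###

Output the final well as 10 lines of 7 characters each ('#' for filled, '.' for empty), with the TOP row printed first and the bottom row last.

Drop 1: T rot2 at col 4 lands with bottom-row=0; cleared 0 line(s) (total 0); column heights now [0 0 0 0 2 2 2], max=2
Drop 2: S rot2 at col 1 lands with bottom-row=0; cleared 0 line(s) (total 0); column heights now [0 1 2 2 2 2 2], max=2
Drop 3: J rot0 at col 2 lands with bottom-row=2; cleared 0 line(s) (total 0); column heights now [0 1 4 3 3 2 2], max=4

Answer: .......
.......
.......
.......
.......
.......
..#....
..###..
..#####
.##..#.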